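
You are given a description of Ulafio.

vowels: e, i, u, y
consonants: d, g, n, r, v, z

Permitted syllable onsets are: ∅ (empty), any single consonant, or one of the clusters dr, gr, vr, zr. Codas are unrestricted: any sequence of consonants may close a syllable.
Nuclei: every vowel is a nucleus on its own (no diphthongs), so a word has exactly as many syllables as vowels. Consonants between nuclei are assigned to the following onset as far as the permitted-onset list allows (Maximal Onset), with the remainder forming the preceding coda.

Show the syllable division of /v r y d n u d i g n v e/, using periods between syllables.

vryd.nu.dign.ve

Vowels present: y, u, i, e; each is a nucleus, giving 4 syllables.
Between /y/ (V1) and /u/ (V2): cluster /dn/ — the longest permitted-onset suffix is /n/; onset = /n/, preceding coda = /d/.
Between /u/ (V2) and /i/ (V3): /d/ is a single consonant, so it becomes the next onset.
Between /i/ (V3) and /e/ (V4): /gnv/ splits as /gn/ + /v/ (/v/ is the longest suffix that is a licit onset).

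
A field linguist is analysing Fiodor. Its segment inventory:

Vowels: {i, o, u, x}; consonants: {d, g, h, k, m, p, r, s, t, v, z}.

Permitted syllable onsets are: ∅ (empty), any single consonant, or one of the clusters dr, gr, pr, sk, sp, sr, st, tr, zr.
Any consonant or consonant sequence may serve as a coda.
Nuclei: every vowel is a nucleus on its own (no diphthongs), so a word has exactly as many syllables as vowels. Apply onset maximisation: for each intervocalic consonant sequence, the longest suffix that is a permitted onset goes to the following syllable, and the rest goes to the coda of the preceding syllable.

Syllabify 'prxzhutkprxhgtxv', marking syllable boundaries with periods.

Nuclei (vowels): x, u, x, x → 4 syllables.
V1 /x/ – V2 /u/: /zh/; trying suffixes from longest down, /h/ is the first permitted one, so coda /z/ | onset /h/.
V2 /u/ – V3 /x/: /tkpr/ splits as /tk/ + /pr/ (/pr/ is the longest suffix that is a licit onset).
V3 /x/ – V4 /x/: cluster /hgt/ — the longest permitted-onset suffix is /t/; onset = /t/, preceding coda = /hg/.

prxz.hutk.prxhg.txv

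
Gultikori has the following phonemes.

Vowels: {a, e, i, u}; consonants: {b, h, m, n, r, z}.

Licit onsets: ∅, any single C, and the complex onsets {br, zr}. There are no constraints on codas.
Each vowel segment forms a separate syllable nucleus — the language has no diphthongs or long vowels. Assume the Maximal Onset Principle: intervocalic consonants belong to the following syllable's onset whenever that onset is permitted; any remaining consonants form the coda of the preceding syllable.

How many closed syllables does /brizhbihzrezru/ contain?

2

Nuclei (vowels): i, i, e, u → 4 syllables.
V1 /i/ – V2 /i/: /zhb/ — longest licit onset from the right is /b/, leaving /zh/ as coda.
V2 /i/ – V3 /e/: /hzr/ — longest licit onset from the right is /zr/, leaving /h/ as coda.
V3 /e/ – V4 /u/: cluster /zr/ — /zr/ is itself a permitted onset, so the whole cluster goes right; preceding coda = ∅.
Putting it together: brizh.bih.zre.zru.
Classifying each syllable: /brizh/ (closed), /bih/ (closed), /zre/ (open), /zru/ (open).
Closed syllables: 2.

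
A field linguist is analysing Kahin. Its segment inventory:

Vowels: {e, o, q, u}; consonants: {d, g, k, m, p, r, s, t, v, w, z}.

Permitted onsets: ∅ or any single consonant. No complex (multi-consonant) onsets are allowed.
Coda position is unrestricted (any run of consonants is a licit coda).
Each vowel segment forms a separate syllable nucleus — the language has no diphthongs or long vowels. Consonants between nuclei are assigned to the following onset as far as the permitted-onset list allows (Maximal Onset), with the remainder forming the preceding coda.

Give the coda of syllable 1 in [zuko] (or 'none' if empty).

The vowels are u, o — 2 nuclei, so 2 syllables.
Between /u/ (V1) and /o/ (V2): /k/ is a single consonant, so it becomes the next onset.
Result: zu.ko.
Syllable 1 is /zu/: onset /z/, nucleus /u/, coda ∅.

none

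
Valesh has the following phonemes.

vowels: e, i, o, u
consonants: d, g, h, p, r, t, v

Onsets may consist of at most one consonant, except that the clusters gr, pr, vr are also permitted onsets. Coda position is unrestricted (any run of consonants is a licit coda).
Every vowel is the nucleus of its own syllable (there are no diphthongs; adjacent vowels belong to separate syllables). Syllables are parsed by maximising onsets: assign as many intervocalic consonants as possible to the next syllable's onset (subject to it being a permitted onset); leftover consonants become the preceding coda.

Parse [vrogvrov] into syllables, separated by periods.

The vowels are o, o — 2 nuclei, so 2 syllables.
/o…o/ gap (V1→V2): cluster /gvr/ — the longest permitted-onset suffix is /vr/; onset = /vr/, preceding coda = /g/.

vrog.vrov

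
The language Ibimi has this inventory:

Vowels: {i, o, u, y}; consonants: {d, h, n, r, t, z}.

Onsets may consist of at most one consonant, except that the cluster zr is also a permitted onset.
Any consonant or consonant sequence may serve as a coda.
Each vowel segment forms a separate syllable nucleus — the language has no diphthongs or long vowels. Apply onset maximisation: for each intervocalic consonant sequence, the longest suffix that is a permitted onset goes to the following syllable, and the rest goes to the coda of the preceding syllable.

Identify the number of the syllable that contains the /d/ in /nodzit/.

The vowels are o, i — 2 nuclei, so 2 syllables.
/o…i/ gap (V1→V2): cluster /dz/ — the longest permitted-onset suffix is /z/; onset = /z/, preceding coda = /d/.
Result: nod.zit.
The /d/ is in the coda of syllable 1 (/nod/).

1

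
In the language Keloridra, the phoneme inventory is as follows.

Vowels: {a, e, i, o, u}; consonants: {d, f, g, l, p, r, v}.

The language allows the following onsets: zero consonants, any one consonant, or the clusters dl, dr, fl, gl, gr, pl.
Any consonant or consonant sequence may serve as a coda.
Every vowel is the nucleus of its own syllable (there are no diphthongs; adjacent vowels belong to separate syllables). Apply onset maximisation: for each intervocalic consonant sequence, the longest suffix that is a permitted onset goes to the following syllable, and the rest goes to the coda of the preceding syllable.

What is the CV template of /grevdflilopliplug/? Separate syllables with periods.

CCVCC.CCV.CV.CCV.CCVC

The vowels are e, i, o, i, u — 5 nuclei, so 5 syllables.
σ1/σ2 boundary: /vdfl/; trying suffixes from longest down, /fl/ is the first permitted one, so coda /vd/ | onset /fl/.
σ2/σ3 boundary: /l/ → onset of the next syllable (single consonants are always licit onsets).
σ3/σ4 boundary: cluster /pl/ — /pl/ is itself a permitted onset, so the whole cluster goes right; preceding coda = ∅.
σ4/σ5 boundary: /pl/ is a licit onset in full, so it all attaches to the next syllable.
Result: grevd.fli.lo.pli.plug.
Mapping each syllable to C/V: /grevd/ → CCVCC, /fli/ → CCV, /lo/ → CV, /pli/ → CCV, /plug/ → CCVC.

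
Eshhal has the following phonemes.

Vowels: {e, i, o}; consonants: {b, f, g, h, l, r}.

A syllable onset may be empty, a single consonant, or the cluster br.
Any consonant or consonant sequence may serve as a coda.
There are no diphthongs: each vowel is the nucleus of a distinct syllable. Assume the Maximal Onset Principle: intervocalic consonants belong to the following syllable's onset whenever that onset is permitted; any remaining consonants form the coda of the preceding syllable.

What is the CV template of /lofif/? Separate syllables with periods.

Nuclei (vowels): o, i → 2 syllables.
V1 /o/ – V2 /i/: /f/ → onset of the next syllable (single consonants are always licit onsets).
Result: lo.fif.
Mapping each syllable to C/V: /lo/ → CV, /fif/ → CVC.

CV.CVC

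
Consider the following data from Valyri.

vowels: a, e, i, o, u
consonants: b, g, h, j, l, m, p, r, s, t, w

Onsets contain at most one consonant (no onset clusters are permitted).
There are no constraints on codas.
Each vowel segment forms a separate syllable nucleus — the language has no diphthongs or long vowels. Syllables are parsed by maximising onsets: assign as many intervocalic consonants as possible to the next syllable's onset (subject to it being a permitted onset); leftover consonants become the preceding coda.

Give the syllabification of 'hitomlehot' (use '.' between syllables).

Vowels present: i, o, e, o; each is a nucleus, giving 4 syllables.
σ1/σ2 boundary: /t/ → onset of the next syllable (single consonants are always licit onsets).
σ2/σ3 boundary: /ml/ — longest licit onset from the right is /l/, leaving /m/ as coda.
σ3/σ4 boundary: just /h/ — single C goes to the following onset.

hi.tom.le.hot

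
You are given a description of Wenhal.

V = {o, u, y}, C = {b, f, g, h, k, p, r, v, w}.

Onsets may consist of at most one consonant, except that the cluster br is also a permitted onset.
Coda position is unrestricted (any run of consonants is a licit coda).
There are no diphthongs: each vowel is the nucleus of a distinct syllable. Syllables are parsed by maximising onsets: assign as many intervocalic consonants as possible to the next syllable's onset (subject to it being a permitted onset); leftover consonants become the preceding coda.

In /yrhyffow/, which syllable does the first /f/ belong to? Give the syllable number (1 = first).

2

The vowels are y, y, o — 3 nuclei, so 3 syllables.
/y…y/ gap (V1→V2): /rh/ — longest licit onset from the right is /h/, leaving /r/ as coda.
/y…o/ gap (V2→V3): /ff/ splits as /f/ + /f/ (/f/ is the longest suffix that is a licit onset).
So the parse is yr.hyf.fow.
The first /f/ is in the coda of syllable 2 (/hyf/).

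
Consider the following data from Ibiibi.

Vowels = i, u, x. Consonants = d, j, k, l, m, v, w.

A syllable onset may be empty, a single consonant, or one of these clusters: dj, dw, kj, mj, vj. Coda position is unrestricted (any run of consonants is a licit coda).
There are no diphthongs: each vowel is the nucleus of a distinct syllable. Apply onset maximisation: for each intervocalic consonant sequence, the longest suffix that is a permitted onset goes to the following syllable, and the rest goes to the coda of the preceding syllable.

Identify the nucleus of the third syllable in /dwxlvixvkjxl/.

Nuclei (vowels): x, i, x, x → 4 syllables.
The third nucleus (vowel 3 from the left) is /x/.

x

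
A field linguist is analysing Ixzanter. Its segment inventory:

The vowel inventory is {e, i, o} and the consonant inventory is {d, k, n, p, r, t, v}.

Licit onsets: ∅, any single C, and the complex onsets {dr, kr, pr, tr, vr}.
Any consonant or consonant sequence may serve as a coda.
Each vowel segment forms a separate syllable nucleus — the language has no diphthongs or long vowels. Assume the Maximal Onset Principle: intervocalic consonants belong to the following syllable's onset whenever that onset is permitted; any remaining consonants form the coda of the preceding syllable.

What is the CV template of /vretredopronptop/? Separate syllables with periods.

CCV.CCV.CV.CCVCC.CVC

The vowels are e, e, o, o, o — 5 nuclei, so 5 syllables.
/e…e/ gap (V1→V2): /tr/ — entire cluster is a permitted onset → onset /tr/, coda ∅.
/e…o/ gap (V2→V3): /d/ → onset of the next syllable (single consonants are always licit onsets).
/o…o/ gap (V3→V4): /pr/ is a licit onset in full, so it all attaches to the next syllable.
/o…o/ gap (V4→V5): /npt/; trying suffixes from longest down, /t/ is the first permitted one, so coda /np/ | onset /t/.
Result: vre.tre.do.pronp.top.
Mapping each syllable to C/V: /vre/ → CCV, /tre/ → CCV, /do/ → CV, /pronp/ → CCVCC, /top/ → CVC.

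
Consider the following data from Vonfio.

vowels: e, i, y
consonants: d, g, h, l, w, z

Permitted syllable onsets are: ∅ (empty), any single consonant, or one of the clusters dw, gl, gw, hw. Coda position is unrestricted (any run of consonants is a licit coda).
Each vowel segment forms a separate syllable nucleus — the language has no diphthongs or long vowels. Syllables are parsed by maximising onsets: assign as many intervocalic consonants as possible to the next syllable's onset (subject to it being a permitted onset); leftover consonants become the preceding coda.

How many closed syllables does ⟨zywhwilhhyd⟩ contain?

The vowels are y, i, y — 3 nuclei, so 3 syllables.
σ1/σ2 boundary: cluster /whw/ — the longest permitted-onset suffix is /hw/; onset = /hw/, preceding coda = /w/.
σ2/σ3 boundary: /lhh/; trying suffixes from longest down, /h/ is the first permitted one, so coda /lh/ | onset /h/.
Result: zyw.hwilh.hyd.
Classifying each syllable: /zyw/ (closed), /hwilh/ (closed), /hyd/ (closed).
Closed syllables: 3.

3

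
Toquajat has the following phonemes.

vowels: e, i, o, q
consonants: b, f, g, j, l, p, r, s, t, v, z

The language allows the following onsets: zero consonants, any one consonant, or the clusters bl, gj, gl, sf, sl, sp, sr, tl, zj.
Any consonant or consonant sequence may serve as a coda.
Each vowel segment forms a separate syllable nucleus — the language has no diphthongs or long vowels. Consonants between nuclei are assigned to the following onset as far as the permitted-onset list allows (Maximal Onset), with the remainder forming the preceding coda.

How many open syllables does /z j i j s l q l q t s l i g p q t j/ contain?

1

The vowels are i, q, q, i, q — 5 nuclei, so 5 syllables.
/i…q/ gap (V1→V2): cluster /jsl/ — the longest permitted-onset suffix is /sl/; onset = /sl/, preceding coda = /j/.
/q…q/ gap (V2→V3): /l/ is a single consonant, so it becomes the next onset.
/q…i/ gap (V3→V4): /tsl/; trying suffixes from longest down, /sl/ is the first permitted one, so coda /t/ | onset /sl/.
/i…q/ gap (V4→V5): /gp/ splits as /g/ + /p/ (/p/ is the longest suffix that is a licit onset).
Result: zjij.slq.lqt.slig.pqtj.
Classifying each syllable: /zjij/ (closed), /slq/ (open), /lqt/ (closed), /slig/ (closed), /pqtj/ (closed).
Open syllables: 1.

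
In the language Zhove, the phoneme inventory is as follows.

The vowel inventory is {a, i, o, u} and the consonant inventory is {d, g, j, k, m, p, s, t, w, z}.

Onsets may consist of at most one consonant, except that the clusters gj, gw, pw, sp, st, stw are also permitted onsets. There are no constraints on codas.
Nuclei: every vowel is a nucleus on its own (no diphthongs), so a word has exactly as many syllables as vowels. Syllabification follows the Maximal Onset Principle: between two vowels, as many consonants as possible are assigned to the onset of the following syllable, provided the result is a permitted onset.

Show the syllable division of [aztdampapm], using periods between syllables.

azt.dam.papm

Vowels present: a, a, a; each is a nucleus, giving 3 syllables.
Between /a/ (V1) and /a/ (V2): /ztd/ splits as /zt/ + /d/ (/d/ is the longest suffix that is a licit onset).
Between /a/ (V2) and /a/ (V3): /mp/; trying suffixes from longest down, /p/ is the first permitted one, so coda /m/ | onset /p/.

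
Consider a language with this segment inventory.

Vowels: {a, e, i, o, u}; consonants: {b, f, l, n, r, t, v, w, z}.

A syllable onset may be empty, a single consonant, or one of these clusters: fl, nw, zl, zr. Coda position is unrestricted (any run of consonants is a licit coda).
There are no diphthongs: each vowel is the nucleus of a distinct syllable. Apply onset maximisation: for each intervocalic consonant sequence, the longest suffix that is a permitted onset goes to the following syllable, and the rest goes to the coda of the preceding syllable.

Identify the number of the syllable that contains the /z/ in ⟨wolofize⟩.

Vowels present: o, o, i, e; each is a nucleus, giving 4 syllables.
Between /o/ (V1) and /o/ (V2): /l/ is a single consonant, so it becomes the next onset.
Between /o/ (V2) and /i/ (V3): /f/ → onset of the next syllable (single consonants are always licit onsets).
Between /i/ (V3) and /e/ (V4): /z/ is a single consonant, so it becomes the next onset.
Putting it together: wo.lo.fi.ze.
The /z/ is in the onset of syllable 4 (/ze/).

4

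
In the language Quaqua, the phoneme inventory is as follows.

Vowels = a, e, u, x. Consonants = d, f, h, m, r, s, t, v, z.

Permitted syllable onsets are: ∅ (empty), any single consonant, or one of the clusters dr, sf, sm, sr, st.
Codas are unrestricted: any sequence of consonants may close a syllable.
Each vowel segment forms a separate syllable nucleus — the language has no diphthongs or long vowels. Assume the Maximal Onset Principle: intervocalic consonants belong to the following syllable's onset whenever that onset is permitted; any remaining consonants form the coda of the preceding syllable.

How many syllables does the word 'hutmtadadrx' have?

Vowels present: u, a, a, x; each is a nucleus, giving 4 syllables.

4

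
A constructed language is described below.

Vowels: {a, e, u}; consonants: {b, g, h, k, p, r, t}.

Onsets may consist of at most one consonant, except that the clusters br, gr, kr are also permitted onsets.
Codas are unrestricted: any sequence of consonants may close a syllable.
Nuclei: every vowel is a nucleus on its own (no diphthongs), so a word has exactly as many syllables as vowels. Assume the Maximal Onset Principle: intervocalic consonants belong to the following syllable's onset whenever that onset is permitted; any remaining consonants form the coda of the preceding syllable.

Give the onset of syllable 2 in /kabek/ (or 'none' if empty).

b

Vowels present: a, e; each is a nucleus, giving 2 syllables.
σ1/σ2 boundary: /b/ → onset of the next syllable (single consonants are always licit onsets).
Syllabification: ka.bek.
Syllable 2 is /bek/: onset /b/, nucleus /e/, coda /k/.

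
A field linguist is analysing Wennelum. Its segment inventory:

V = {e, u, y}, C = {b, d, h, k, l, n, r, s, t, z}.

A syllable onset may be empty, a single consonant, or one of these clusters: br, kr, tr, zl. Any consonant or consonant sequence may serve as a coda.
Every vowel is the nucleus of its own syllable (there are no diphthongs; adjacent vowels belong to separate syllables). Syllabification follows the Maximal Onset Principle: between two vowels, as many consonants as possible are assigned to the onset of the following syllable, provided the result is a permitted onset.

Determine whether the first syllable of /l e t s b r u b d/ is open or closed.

Nuclei (vowels): e, u → 2 syllables.
Between /e/ (V1) and /u/ (V2): /tsbr/ splits as /ts/ + /br/ (/br/ is the longest suffix that is a licit onset).
Putting it together: lets.brubd.
Syllable 1 is /lets/ with coda /ts/, so it is closed.

closed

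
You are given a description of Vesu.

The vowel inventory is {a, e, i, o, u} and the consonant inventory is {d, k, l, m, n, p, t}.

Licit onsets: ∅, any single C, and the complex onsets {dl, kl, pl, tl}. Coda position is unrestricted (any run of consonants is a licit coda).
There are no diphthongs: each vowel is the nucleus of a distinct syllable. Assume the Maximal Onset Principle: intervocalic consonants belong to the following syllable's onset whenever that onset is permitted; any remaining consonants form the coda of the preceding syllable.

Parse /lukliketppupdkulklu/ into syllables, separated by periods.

lu.kli.ketp.pupd.kul.klu

The vowels are u, i, e, u, u, u — 6 nuclei, so 6 syllables.
/u…i/ gap (V1→V2): cluster /kl/ — /kl/ is itself a permitted onset, so the whole cluster goes right; preceding coda = ∅.
/i…e/ gap (V2→V3): /k/ is a single consonant, so it becomes the next onset.
/e…u/ gap (V3→V4): cluster /tpp/ — the longest permitted-onset suffix is /p/; onset = /p/, preceding coda = /tp/.
/u…u/ gap (V4→V5): /pdk/; trying suffixes from longest down, /k/ is the first permitted one, so coda /pd/ | onset /k/.
/u…u/ gap (V5→V6): /lkl/; trying suffixes from longest down, /kl/ is the first permitted one, so coda /l/ | onset /kl/.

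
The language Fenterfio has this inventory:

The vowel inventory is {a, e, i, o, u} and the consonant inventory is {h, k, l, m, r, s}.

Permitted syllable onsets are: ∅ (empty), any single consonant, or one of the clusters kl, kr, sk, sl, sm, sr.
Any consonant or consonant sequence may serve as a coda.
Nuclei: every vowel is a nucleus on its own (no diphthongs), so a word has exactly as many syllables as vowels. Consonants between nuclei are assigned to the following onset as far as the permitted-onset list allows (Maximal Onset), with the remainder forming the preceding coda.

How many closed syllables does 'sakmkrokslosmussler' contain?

Vowels present: a, o, o, u, e; each is a nucleus, giving 5 syllables.
/a…o/ gap (V1→V2): /kmkr/ — longest licit onset from the right is /kr/, leaving /km/ as coda.
/o…o/ gap (V2→V3): /ksl/ — longest licit onset from the right is /sl/, leaving /k/ as coda.
/o…u/ gap (V3→V4): cluster /sm/ — /sm/ is itself a permitted onset, so the whole cluster goes right; preceding coda = ∅.
/u…e/ gap (V4→V5): cluster /ssl/ — the longest permitted-onset suffix is /sl/; onset = /sl/, preceding coda = /s/.
Putting it together: sakm.krok.slo.smus.sler.
Classifying each syllable: /sakm/ (closed), /krok/ (closed), /slo/ (open), /smus/ (closed), /sler/ (closed).
Closed syllables: 4.

4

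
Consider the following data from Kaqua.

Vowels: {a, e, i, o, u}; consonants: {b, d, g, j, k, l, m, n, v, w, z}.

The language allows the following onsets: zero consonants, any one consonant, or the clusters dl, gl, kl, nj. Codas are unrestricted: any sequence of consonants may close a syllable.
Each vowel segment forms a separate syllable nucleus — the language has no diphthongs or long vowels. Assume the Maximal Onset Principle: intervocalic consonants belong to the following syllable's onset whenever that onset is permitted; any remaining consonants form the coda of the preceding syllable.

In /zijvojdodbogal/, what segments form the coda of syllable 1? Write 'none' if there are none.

j

Vowels present: i, o, o, o, a; each is a nucleus, giving 5 syllables.
V1 /i/ – V2 /o/: /jv/ — longest licit onset from the right is /v/, leaving /j/ as coda.
V2 /o/ – V3 /o/: /jd/ — longest licit onset from the right is /d/, leaving /j/ as coda.
V3 /o/ – V4 /o/: /db/; trying suffixes from longest down, /b/ is the first permitted one, so coda /d/ | onset /b/.
V4 /o/ – V5 /a/: just /g/ — single C goes to the following onset.
Putting it together: zij.voj.dod.bo.gal.
Syllable 1 is /zij/: onset /z/, nucleus /i/, coda /j/.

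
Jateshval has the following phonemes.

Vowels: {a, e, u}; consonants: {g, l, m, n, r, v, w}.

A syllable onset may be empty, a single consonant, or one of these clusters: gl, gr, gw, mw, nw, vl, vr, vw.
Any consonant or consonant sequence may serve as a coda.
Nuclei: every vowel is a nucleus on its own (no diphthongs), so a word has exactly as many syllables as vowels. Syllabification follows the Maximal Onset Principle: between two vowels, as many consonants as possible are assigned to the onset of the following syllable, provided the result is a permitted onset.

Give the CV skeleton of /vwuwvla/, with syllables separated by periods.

CCVC.CCV

Nuclei (vowels): u, a → 2 syllables.
Between /u/ (V1) and /a/ (V2): /wvl/ splits as /w/ + /vl/ (/vl/ is the longest suffix that is a licit onset).
Syllabification: vwuw.vla.
Mapping each syllable to C/V: /vwuw/ → CCVC, /vla/ → CCV.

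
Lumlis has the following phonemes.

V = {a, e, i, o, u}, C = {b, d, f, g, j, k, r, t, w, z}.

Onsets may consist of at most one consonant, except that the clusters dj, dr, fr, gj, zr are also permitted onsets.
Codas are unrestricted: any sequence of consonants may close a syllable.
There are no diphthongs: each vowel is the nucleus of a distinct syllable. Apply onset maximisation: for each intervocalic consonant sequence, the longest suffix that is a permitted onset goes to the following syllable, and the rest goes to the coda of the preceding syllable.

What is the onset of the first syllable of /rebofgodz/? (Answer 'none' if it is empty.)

r

Nuclei (vowels): e, o, o → 3 syllables.
σ1/σ2 boundary: just /b/ — single C goes to the following onset.
σ2/σ3 boundary: cluster /fg/ — the longest permitted-onset suffix is /g/; onset = /g/, preceding coda = /f/.
So the parse is re.bof.godz.
Syllable 1 is /re/: onset /r/, nucleus /e/, coda ∅.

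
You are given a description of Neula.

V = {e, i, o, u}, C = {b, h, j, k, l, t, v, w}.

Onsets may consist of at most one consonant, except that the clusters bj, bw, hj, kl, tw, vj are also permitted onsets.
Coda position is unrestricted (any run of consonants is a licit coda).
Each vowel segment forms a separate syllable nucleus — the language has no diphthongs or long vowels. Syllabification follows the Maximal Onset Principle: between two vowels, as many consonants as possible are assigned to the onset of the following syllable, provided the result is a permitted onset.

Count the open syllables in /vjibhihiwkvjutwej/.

2

Nuclei (vowels): i, i, i, u, e → 5 syllables.
V1 /i/ – V2 /i/: /bh/ splits as /b/ + /h/ (/h/ is the longest suffix that is a licit onset).
V2 /i/ – V3 /i/: just /h/ — single C goes to the following onset.
V3 /i/ – V4 /u/: /wkvj/ splits as /wk/ + /vj/ (/vj/ is the longest suffix that is a licit onset).
V4 /u/ – V5 /e/: cluster /tw/ — /tw/ is itself a permitted onset, so the whole cluster goes right; preceding coda = ∅.
Syllabification: vjib.hi.hiwk.vju.twej.
Classifying each syllable: /vjib/ (closed), /hi/ (open), /hiwk/ (closed), /vju/ (open), /twej/ (closed).
Open syllables: 2.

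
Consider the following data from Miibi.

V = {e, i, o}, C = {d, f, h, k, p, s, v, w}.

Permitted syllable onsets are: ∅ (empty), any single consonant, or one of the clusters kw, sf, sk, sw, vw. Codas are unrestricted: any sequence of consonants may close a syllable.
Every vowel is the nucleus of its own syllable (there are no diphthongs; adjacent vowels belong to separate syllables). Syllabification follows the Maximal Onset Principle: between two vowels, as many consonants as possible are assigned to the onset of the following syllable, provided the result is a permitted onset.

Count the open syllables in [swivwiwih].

The vowels are i, i, i — 3 nuclei, so 3 syllables.
Between /i/ (V1) and /i/ (V2): cluster /vw/ — /vw/ is itself a permitted onset, so the whole cluster goes right; preceding coda = ∅.
Between /i/ (V2) and /i/ (V3): just /w/ — single C goes to the following onset.
Syllabification: swi.vwi.wih.
Classifying each syllable: /swi/ (open), /vwi/ (open), /wih/ (closed).
Open syllables: 2.

2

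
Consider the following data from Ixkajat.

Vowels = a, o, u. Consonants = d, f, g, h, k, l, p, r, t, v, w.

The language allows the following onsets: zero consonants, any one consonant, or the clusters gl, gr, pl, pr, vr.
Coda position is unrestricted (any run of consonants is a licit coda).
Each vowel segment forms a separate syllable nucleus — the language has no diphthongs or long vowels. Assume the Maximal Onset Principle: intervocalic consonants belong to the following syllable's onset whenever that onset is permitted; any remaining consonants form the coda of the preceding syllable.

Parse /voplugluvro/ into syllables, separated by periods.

vo.plu.glu.vro

Nuclei (vowels): o, u, u, o → 4 syllables.
σ1/σ2 boundary: /pl/ is a licit onset in full, so it all attaches to the next syllable.
σ2/σ3 boundary: cluster /gl/ — /gl/ is itself a permitted onset, so the whole cluster goes right; preceding coda = ∅.
σ3/σ4 boundary: /vr/ is a licit onset in full, so it all attaches to the next syllable.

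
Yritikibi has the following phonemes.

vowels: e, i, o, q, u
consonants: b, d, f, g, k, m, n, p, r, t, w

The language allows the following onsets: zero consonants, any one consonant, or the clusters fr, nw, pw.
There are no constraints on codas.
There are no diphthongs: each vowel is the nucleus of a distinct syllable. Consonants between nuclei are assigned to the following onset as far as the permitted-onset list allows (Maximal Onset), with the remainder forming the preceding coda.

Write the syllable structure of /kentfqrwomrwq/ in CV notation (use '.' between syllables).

The vowels are e, q, o, q — 4 nuclei, so 4 syllables.
Between /e/ (V1) and /q/ (V2): cluster /ntf/ — the longest permitted-onset suffix is /f/; onset = /f/, preceding coda = /nt/.
Between /q/ (V2) and /o/ (V3): cluster /rw/ — the longest permitted-onset suffix is /w/; onset = /w/, preceding coda = /r/.
Between /o/ (V3) and /q/ (V4): /mrw/ — longest licit onset from the right is /w/, leaving /mr/ as coda.
Syllabification: kent.fqr.womr.wq.
Mapping each syllable to C/V: /kent/ → CVCC, /fqr/ → CVC, /womr/ → CVCC, /wq/ → CV.

CVCC.CVC.CVCC.CV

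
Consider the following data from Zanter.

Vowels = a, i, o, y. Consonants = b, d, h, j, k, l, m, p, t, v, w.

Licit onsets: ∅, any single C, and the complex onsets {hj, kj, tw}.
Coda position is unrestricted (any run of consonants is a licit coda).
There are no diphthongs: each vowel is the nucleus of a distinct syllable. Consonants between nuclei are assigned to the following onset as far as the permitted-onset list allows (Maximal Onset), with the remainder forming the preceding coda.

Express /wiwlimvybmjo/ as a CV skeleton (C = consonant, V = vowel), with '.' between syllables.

The vowels are i, i, y, o — 4 nuclei, so 4 syllables.
V1 /i/ – V2 /i/: /wl/ splits as /w/ + /l/ (/l/ is the longest suffix that is a licit onset).
V2 /i/ – V3 /y/: /mv/ splits as /m/ + /v/ (/v/ is the longest suffix that is a licit onset).
V3 /y/ – V4 /o/: /bmj/ splits as /bm/ + /j/ (/j/ is the longest suffix that is a licit onset).
Syllabification: wiw.lim.vybm.jo.
Mapping each syllable to C/V: /wiw/ → CVC, /lim/ → CVC, /vybm/ → CVCC, /jo/ → CV.

CVC.CVC.CVCC.CV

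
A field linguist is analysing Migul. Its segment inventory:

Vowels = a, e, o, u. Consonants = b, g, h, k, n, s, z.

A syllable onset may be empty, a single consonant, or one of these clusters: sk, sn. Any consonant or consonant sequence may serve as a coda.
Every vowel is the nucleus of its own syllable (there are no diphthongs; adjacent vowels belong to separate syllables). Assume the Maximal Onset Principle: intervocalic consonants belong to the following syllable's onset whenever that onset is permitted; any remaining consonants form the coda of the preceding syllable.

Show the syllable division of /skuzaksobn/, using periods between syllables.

sku.zak.sobn

The vowels are u, a, o — 3 nuclei, so 3 syllables.
σ1/σ2 boundary: /z/ is a single consonant, so it becomes the next onset.
σ2/σ3 boundary: /ks/ splits as /k/ + /s/ (/s/ is the longest suffix that is a licit onset).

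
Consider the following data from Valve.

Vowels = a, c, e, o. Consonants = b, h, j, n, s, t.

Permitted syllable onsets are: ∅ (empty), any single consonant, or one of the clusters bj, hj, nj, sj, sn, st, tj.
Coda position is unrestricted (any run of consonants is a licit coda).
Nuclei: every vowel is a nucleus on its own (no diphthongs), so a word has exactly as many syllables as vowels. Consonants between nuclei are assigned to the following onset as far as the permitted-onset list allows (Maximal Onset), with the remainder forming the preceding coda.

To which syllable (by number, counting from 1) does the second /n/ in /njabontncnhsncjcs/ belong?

The vowels are a, o, c, c, c — 5 nuclei, so 5 syllables.
V1 /a/ – V2 /o/: just /b/ — single C goes to the following onset.
V2 /o/ – V3 /c/: cluster /ntn/ — the longest permitted-onset suffix is /n/; onset = /n/, preceding coda = /nt/.
V3 /c/ – V4 /c/: cluster /nhsn/ — the longest permitted-onset suffix is /sn/; onset = /sn/, preceding coda = /nh/.
V4 /c/ – V5 /c/: /j/ → onset of the next syllable (single consonants are always licit onsets).
Result: nja.bont.ncnh.snc.jcs.
The second /n/ is in the coda of syllable 2 (/bont/).

2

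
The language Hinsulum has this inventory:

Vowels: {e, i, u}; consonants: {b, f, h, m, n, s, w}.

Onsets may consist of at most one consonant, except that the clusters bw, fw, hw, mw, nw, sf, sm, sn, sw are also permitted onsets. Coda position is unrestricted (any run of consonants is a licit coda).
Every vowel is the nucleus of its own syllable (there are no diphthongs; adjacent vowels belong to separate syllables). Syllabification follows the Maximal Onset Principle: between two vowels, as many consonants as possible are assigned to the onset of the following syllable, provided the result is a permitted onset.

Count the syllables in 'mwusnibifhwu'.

Nuclei (vowels): u, i, i, u → 4 syllables.

4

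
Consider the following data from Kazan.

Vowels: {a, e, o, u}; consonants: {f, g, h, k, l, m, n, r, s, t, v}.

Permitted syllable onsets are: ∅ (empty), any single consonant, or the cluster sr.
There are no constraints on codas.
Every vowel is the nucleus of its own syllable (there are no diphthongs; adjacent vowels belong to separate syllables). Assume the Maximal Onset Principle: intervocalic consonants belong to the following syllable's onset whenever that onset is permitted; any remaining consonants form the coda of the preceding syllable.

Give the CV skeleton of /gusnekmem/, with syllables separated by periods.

CVC.CVC.CVC

Vowels present: u, e, e; each is a nucleus, giving 3 syllables.
V1 /u/ – V2 /e/: /sn/ splits as /s/ + /n/ (/n/ is the longest suffix that is a licit onset).
V2 /e/ – V3 /e/: /km/ splits as /k/ + /m/ (/m/ is the longest suffix that is a licit onset).
So the parse is gus.nek.mem.
Mapping each syllable to C/V: /gus/ → CVC, /nek/ → CVC, /mem/ → CVC.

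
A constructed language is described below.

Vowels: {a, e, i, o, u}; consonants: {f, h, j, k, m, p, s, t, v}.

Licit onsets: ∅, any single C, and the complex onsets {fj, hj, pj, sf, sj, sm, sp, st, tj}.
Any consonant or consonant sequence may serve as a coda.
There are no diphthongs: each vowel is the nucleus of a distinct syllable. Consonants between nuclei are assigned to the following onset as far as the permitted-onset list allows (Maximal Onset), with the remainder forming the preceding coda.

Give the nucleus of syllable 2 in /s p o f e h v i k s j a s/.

e

Nuclei (vowels): o, e, i, a → 4 syllables.
The second nucleus (vowel 2 from the left) is /e/.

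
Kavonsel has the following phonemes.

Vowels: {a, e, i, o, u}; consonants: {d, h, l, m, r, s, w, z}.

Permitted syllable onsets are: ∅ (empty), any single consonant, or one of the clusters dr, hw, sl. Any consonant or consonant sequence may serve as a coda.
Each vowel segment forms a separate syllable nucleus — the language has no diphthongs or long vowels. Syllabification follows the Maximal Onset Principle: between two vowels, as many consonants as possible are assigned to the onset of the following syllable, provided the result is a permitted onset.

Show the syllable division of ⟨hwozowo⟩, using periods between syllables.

hwo.zo.wo

The vowels are o, o, o — 3 nuclei, so 3 syllables.
/o…o/ gap (V1→V2): /z/ is a single consonant, so it becomes the next onset.
/o…o/ gap (V2→V3): /w/ → onset of the next syllable (single consonants are always licit onsets).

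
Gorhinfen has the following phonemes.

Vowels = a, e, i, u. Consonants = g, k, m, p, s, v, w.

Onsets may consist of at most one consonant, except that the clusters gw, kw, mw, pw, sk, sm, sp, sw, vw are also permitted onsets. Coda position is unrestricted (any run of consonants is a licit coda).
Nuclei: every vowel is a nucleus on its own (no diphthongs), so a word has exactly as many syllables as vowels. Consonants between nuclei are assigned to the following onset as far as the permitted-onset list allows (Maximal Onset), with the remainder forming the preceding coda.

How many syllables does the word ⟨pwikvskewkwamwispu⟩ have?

5

The vowels are i, e, a, i, u — 5 nuclei, so 5 syllables.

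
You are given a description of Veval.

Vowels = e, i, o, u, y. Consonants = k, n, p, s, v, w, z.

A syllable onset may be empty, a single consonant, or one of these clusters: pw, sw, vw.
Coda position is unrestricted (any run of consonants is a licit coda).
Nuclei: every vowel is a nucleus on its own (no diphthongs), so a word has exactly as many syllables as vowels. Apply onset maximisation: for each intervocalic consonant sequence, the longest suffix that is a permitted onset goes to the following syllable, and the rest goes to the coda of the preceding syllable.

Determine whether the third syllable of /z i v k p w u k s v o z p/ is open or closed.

Vowels present: i, u, o; each is a nucleus, giving 3 syllables.
σ1/σ2 boundary: cluster /vkpw/ — the longest permitted-onset suffix is /pw/; onset = /pw/, preceding coda = /vk/.
σ2/σ3 boundary: cluster /ksv/ — the longest permitted-onset suffix is /v/; onset = /v/, preceding coda = /ks/.
Result: zivk.pwuks.vozp.
Syllable 3 is /vozp/ with coda /zp/, so it is closed.

closed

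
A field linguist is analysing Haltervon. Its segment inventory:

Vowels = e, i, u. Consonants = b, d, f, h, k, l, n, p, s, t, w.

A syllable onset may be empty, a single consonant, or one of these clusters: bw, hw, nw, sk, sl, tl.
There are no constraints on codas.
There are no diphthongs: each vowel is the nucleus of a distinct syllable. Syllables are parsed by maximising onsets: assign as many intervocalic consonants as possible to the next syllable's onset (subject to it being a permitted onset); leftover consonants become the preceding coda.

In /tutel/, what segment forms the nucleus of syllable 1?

The vowels are u, e — 2 nuclei, so 2 syllables.
The first nucleus (vowel 1 from the left) is /u/.

u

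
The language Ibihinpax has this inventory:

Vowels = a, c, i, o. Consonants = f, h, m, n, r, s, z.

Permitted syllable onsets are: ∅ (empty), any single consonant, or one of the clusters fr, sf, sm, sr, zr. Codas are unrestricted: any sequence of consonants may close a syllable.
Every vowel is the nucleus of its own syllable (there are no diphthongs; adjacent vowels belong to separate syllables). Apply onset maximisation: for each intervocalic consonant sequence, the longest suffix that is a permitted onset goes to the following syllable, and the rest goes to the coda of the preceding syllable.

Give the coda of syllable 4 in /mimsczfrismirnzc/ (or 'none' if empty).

rn

The vowels are i, c, i, i, c — 5 nuclei, so 5 syllables.
V1 /i/ – V2 /c/: /ms/ splits as /m/ + /s/ (/s/ is the longest suffix that is a licit onset).
V2 /c/ – V3 /i/: /zfr/ — longest licit onset from the right is /fr/, leaving /z/ as coda.
V3 /i/ – V4 /i/: /sm/ — entire cluster is a permitted onset → onset /sm/, coda ∅.
V4 /i/ – V5 /c/: /rnz/ splits as /rn/ + /z/ (/z/ is the longest suffix that is a licit onset).
Putting it together: mim.scz.fri.smirn.zc.
Syllable 4 is /smirn/: onset /sm/, nucleus /i/, coda /rn/.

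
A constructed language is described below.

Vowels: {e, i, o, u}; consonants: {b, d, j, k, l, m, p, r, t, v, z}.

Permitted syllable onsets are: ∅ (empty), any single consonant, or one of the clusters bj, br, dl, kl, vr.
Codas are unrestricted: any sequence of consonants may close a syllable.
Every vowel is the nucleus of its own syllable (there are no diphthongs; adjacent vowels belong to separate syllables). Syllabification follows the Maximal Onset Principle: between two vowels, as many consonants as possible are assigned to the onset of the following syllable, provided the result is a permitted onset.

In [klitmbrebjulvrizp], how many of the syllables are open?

Vowels present: i, e, u, i; each is a nucleus, giving 4 syllables.
V1 /i/ – V2 /e/: /tmbr/; trying suffixes from longest down, /br/ is the first permitted one, so coda /tm/ | onset /br/.
V2 /e/ – V3 /u/: /bj/ — entire cluster is a permitted onset → onset /bj/, coda ∅.
V3 /u/ – V4 /i/: /lvr/ — longest licit onset from the right is /vr/, leaving /l/ as coda.
So the parse is klitm.bre.bjul.vrizp.
Classifying each syllable: /klitm/ (closed), /bre/ (open), /bjul/ (closed), /vrizp/ (closed).
Open syllables: 1.

1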